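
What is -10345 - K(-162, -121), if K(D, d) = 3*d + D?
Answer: -9820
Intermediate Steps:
K(D, d) = D + 3*d
-10345 - K(-162, -121) = -10345 - (-162 + 3*(-121)) = -10345 - (-162 - 363) = -10345 - 1*(-525) = -10345 + 525 = -9820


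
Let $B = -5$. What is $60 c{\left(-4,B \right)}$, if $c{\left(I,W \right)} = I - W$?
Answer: $60$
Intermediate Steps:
$60 c{\left(-4,B \right)} = 60 \left(-4 - -5\right) = 60 \left(-4 + 5\right) = 60 \cdot 1 = 60$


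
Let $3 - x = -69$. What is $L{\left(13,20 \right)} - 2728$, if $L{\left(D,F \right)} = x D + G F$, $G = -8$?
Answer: $-1952$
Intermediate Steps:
$x = 72$ ($x = 3 - -69 = 3 + 69 = 72$)
$L{\left(D,F \right)} = - 8 F + 72 D$ ($L{\left(D,F \right)} = 72 D - 8 F = - 8 F + 72 D$)
$L{\left(13,20 \right)} - 2728 = \left(\left(-8\right) 20 + 72 \cdot 13\right) - 2728 = \left(-160 + 936\right) - 2728 = 776 - 2728 = -1952$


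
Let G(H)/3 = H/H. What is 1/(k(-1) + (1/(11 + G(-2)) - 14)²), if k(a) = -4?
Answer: 196/37241 ≈ 0.0052630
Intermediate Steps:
G(H) = 3 (G(H) = 3*(H/H) = 3*1 = 3)
1/(k(-1) + (1/(11 + G(-2)) - 14)²) = 1/(-4 + (1/(11 + 3) - 14)²) = 1/(-4 + (1/14 - 14)²) = 1/(-4 + (-195/14)²) = 1/(-4 + 38025/196) = 1/(37241/196) = 196/37241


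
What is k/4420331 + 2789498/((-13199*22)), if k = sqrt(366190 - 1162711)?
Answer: -1394749/145189 + I*sqrt(796521)/4420331 ≈ -9.6064 + 0.0002019*I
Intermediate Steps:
k = I*sqrt(796521) (k = sqrt(-796521) = I*sqrt(796521) ≈ 892.48*I)
k/4420331 + 2789498/((-13199*22)) = (I*sqrt(796521))/4420331 + 2789498/((-13199*22)) = (I*sqrt(796521))*(1/4420331) + 2789498/(-290378) = I*sqrt(796521)/4420331 + 2789498*(-1/290378) = I*sqrt(796521)/4420331 - 1394749/145189 = -1394749/145189 + I*sqrt(796521)/4420331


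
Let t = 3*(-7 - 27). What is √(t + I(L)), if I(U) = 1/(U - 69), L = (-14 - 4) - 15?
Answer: I*√1061310/102 ≈ 10.1*I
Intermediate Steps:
L = -33 (L = -18 - 15 = -33)
t = -102 (t = 3*(-34) = -102)
I(U) = 1/(-69 + U)
√(t + I(L)) = √(-102 + 1/(-69 - 33)) = √(-102 + 1/(-102)) = √(-102 - 1/102) = √(-10405/102) = I*√1061310/102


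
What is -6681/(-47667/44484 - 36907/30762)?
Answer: 1523732115708/518017207 ≈ 2941.5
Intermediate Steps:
-6681/(-47667/44484 - 36907/30762) = -6681/(-47667*1/44484 - 36907*1/30762) = -6681/(-15889/14828 - 36907/30762) = -6681/(-518017207/228069468) = -6681*(-228069468/518017207) = 1523732115708/518017207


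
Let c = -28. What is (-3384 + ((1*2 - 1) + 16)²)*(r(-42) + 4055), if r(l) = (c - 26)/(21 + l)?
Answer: -87907285/7 ≈ -1.2558e+7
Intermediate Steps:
r(l) = -54/(21 + l) (r(l) = (-28 - 26)/(21 + l) = -54/(21 + l))
(-3384 + ((1*2 - 1) + 16)²)*(r(-42) + 4055) = (-3384 + ((1*2 - 1) + 16)²)*(-54/(21 - 42) + 4055) = (-3384 + ((2 - 1) + 16)²)*(-54/(-21) + 4055) = (-3384 + (1 + 16)²)*(-54*(-1/21) + 4055) = (-3384 + 17²)*(18/7 + 4055) = (-3384 + 289)*(28403/7) = -3095*28403/7 = -87907285/7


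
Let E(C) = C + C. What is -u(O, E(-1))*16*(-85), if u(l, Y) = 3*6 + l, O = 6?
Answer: 32640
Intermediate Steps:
E(C) = 2*C
u(l, Y) = 18 + l
-u(O, E(-1))*16*(-85) = -(18 + 6)*16*(-85) = -24*16*(-85) = -384*(-85) = -1*(-32640) = 32640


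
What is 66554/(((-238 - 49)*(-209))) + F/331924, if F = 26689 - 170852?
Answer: 13443540667/19909797292 ≈ 0.67522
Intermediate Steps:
F = -144163
66554/(((-238 - 49)*(-209))) + F/331924 = 66554/(((-238 - 49)*(-209))) - 144163/331924 = 66554/((-287*(-209))) - 144163*1/331924 = 66554/59983 - 144163/331924 = 13443540667/19909797292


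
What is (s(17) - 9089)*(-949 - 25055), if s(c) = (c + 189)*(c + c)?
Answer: 54218340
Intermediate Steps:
s(c) = 2*c*(189 + c) (s(c) = (189 + c)*(2*c) = 2*c*(189 + c))
(s(17) - 9089)*(-949 - 25055) = (2*17*(189 + 17) - 9089)*(-949 - 25055) = (2*17*206 - 9089)*(-26004) = (7004 - 9089)*(-26004) = -2085*(-26004) = 54218340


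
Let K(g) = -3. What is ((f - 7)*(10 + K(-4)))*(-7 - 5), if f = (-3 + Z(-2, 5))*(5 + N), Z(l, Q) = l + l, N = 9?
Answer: 8820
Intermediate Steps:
Z(l, Q) = 2*l
f = -98 (f = (-3 + 2*(-2))*(5 + 9) = (-3 - 4)*14 = -7*14 = -98)
((f - 7)*(10 + K(-4)))*(-7 - 5) = ((-98 - 7)*(10 - 3))*(-7 - 5) = -105*7*(-12) = -735*(-12) = 8820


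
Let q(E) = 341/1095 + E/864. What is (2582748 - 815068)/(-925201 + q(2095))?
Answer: -557455564800/291770524477 ≈ -1.9106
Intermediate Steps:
q(E) = 341/1095 + E/864 (q(E) = 341*(1/1095) + E*(1/864) = 341/1095 + E/864)
(2582748 - 815068)/(-925201 + q(2095)) = (2582748 - 815068)/(-925201 + (341/1095 + (1/864)*2095)) = 1767680/(-925201 + (341/1095 + 2095/864)) = 1767680/(-925201 + 862883/315360) = 1767680/(-291770524477/315360) = 1767680*(-315360/291770524477) = -557455564800/291770524477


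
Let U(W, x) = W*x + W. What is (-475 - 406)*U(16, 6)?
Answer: -98672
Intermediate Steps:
U(W, x) = W + W*x
(-475 - 406)*U(16, 6) = (-475 - 406)*(16*(1 + 6)) = -14096*7 = -881*112 = -98672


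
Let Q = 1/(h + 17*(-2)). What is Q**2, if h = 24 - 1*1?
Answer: 1/121 ≈ 0.0082645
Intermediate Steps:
h = 23 (h = 24 - 1 = 23)
Q = -1/11 (Q = 1/(23 + 17*(-2)) = 1/(23 - 34) = 1/(-11) = -1/11 ≈ -0.090909)
Q**2 = (-1/11)**2 = 1/121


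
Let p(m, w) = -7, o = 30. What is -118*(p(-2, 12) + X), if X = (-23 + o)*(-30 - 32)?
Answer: 52038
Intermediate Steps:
X = -434 (X = (-23 + 30)*(-30 - 32) = 7*(-62) = -434)
-118*(p(-2, 12) + X) = -118*(-7 - 434) = -118*(-441) = 52038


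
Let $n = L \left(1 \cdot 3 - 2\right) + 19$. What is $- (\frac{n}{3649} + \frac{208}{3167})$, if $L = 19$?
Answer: $- \frac{879338}{11556383} \approx -0.076091$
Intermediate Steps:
$n = 38$ ($n = 19 \left(1 \cdot 3 - 2\right) + 19 = 19 \left(3 - 2\right) + 19 = 19 \cdot 1 + 19 = 19 + 19 = 38$)
$- (\frac{n}{3649} + \frac{208}{3167}) = - (\frac{38}{3649} + \frac{208}{3167}) = \left(-1\right) \frac{879338}{11556383} = - \frac{879338}{11556383}$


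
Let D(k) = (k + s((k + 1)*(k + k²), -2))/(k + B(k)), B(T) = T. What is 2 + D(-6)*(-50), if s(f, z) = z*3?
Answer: -48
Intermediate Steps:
s(f, z) = 3*z
D(k) = (-6 + k)/(2*k) (D(k) = (k + 3*(-2))/(k + k) = (k - 6)/((2*k)) = (-6 + k)*(1/(2*k)) = (-6 + k)/(2*k))
2 + D(-6)*(-50) = 2 + ((½)*(-6 - 6)/(-6))*(-50) = 2 + ((½)*(-⅙)*(-12))*(-50) = 2 + 1*(-50) = 2 - 50 = -48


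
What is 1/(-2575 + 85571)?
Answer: 1/82996 ≈ 1.2049e-5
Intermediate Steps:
1/(-2575 + 85571) = 1/82996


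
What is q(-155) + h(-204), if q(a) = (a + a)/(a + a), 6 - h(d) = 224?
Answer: -217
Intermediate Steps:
h(d) = -218 (h(d) = 6 - 1*224 = 6 - 224 = -218)
q(a) = 1 (q(a) = (2*a)/((2*a)) = (2*a)*(1/(2*a)) = 1)
q(-155) + h(-204) = 1 - 218 = -217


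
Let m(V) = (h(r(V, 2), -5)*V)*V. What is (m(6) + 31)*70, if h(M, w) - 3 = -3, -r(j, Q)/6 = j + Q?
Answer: 2170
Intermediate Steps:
r(j, Q) = -6*Q - 6*j (r(j, Q) = -6*(j + Q) = -6*(Q + j) = -6*Q - 6*j)
h(M, w) = 0 (h(M, w) = 3 - 3 = 0)
m(V) = 0 (m(V) = (0*V)*V = 0*V = 0)
(m(6) + 31)*70 = (0 + 31)*70 = 31*70 = 2170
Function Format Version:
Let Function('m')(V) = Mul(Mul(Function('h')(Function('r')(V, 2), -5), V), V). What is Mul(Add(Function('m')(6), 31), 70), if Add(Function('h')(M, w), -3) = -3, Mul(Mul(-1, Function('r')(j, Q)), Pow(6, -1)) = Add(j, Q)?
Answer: 2170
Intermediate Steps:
Function('r')(j, Q) = Add(Mul(-6, Q), Mul(-6, j)) (Function('r')(j, Q) = Mul(-6, Add(j, Q)) = Mul(-6, Add(Q, j)) = Add(Mul(-6, Q), Mul(-6, j)))
Function('h')(M, w) = 0 (Function('h')(M, w) = Add(3, -3) = 0)
Function('m')(V) = 0 (Function('m')(V) = Mul(Mul(0, V), V) = Mul(0, V) = 0)
Mul(Add(Function('m')(6), 31), 70) = Mul(Add(0, 31), 70) = Mul(31, 70) = 2170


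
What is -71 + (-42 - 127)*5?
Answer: -916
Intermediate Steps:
-71 + (-42 - 127)*5 = -71 - 169*5 = -71 - 845 = -916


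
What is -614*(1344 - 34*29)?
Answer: -219812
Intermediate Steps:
-614*(1344 - 34*29) = -614*(1344 - 986) = -614*358 = -219812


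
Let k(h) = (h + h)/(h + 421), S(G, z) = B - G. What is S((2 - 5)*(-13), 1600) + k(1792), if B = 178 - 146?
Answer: -11907/2213 ≈ -5.3805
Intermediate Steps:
B = 32
S(G, z) = 32 - G
k(h) = 2*h/(421 + h) (k(h) = (2*h)/(421 + h) = 2*h/(421 + h))
S((2 - 5)*(-13), 1600) + k(1792) = (32 - (2 - 5)*(-13)) + 2*1792/(421 + 1792) = (32 - (-3)*(-13)) + 2*1792/2213 = (32 - 1*39) + 2*1792*(1/2213) = (32 - 39) + 3584/2213 = -7 + 3584/2213 = -11907/2213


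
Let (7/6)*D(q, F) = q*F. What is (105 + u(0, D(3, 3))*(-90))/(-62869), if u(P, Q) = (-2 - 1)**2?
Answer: 705/62869 ≈ 0.011214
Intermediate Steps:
D(q, F) = 6*F*q/7 (D(q, F) = 6*(q*F)/7 = 6*(F*q)/7 = 6*F*q/7)
u(P, Q) = 9 (u(P, Q) = (-3)**2 = 9)
(105 + u(0, D(3, 3))*(-90))/(-62869) = (105 + 9*(-90))/(-62869) = (105 - 810)*(-1/62869) = -705*(-1/62869) = 705/62869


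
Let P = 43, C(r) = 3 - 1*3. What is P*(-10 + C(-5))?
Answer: -430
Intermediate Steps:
C(r) = 0 (C(r) = 3 - 3 = 0)
P*(-10 + C(-5)) = 43*(-10 + 0) = 43*(-10) = -430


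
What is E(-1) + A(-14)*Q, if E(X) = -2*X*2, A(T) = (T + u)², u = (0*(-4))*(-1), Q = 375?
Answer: 73504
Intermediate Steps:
u = 0 (u = 0*(-1) = 0)
A(T) = T² (A(T) = (T + 0)² = T²)
E(X) = -4*X
E(-1) + A(-14)*Q = -4*(-1) + (-14)²*375 = 4 + 196*375 = 4 + 73500 = 73504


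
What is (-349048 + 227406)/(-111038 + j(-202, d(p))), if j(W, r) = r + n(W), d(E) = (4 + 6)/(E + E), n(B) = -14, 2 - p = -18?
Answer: 486568/444207 ≈ 1.0954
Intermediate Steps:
p = 20 (p = 2 - 1*(-18) = 2 + 18 = 20)
d(E) = 5/E (d(E) = 10/(2*E) = (1/(2*E))*10 = 5/E)
j(W, r) = -14 + r (j(W, r) = r - 14 = -14 + r)
(-349048 + 227406)/(-111038 + j(-202, d(p))) = (-349048 + 227406)/(-111038 + (-14 + 5/20)) = -121642/(-111038 + (-14 + 5*(1/20))) = -121642/(-111038 + (-14 + ¼)) = -121642/(-111038 - 55/4) = -121642/(-444207/4) = -121642*(-4/444207) = 486568/444207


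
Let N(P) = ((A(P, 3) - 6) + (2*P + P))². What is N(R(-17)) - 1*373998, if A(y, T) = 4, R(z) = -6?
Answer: -373598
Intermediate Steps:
N(P) = (-2 + 3*P)² (N(P) = ((4 - 6) + (2*P + P))² = (-2 + 3*P)²)
N(R(-17)) - 1*373998 = (-2 + 3*(-6))² - 1*373998 = (-2 - 18)² - 373998 = (-20)² - 373998 = 400 - 373998 = -373598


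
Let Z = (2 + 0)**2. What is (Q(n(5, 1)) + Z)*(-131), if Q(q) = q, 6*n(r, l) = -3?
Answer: -917/2 ≈ -458.50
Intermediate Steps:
n(r, l) = -1/2 (n(r, l) = (1/6)*(-3) = -1/2)
Z = 4 (Z = 2**2 = 4)
(Q(n(5, 1)) + Z)*(-131) = (-1/2 + 4)*(-131) = (7/2)*(-131) = -917/2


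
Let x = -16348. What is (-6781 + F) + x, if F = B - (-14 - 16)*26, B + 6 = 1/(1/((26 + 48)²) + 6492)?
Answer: -794724559039/35550193 ≈ -22355.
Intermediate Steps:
B = -213295682/35550193 (B = -6 + 1/(1/((26 + 48)²) + 6492) = -6 + 1/(1/(74²) + 6492) = -6 + 1/(1/5476 + 6492) = -6 + 1/(35550193/5476) = -6 + 5476/35550193 = -213295682/35550193 ≈ -5.9998)
F = 27515854858/35550193 (F = -213295682/35550193 - (-14 - 16)*26 = -213295682/35550193 - (-30)*26 = -213295682/35550193 - 1*(-780) = -213295682/35550193 + 780 = 27515854858/35550193 ≈ 774.00)
(-6781 + F) + x = (-6781 + 27515854858/35550193) - 16348 = -213550003875/35550193 - 16348 = -794724559039/35550193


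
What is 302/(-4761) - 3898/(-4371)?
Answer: 5746112/6936777 ≈ 0.82835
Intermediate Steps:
302/(-4761) - 3898/(-4371) = 302*(-1/4761) - 3898*(-1/4371) = -302/4761 + 3898/4371 = 5746112/6936777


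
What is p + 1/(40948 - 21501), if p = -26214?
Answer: -509783657/19447 ≈ -26214.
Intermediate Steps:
p + 1/(40948 - 21501) = -26214 + 1/(40948 - 21501) = -26214 + 1/19447 = -509783657/19447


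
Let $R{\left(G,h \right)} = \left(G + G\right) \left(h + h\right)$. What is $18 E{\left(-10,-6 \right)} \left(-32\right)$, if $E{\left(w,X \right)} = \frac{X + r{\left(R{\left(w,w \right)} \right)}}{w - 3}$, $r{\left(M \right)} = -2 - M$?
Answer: $- \frac{235008}{13} \approx -18078.0$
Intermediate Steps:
$R{\left(G,h \right)} = 4 G h$ ($R{\left(G,h \right)} = 2 G 2 h = 4 G h$)
$E{\left(w,X \right)} = \frac{-2 + X - 4 w^{2}}{-3 + w}$ ($E{\left(w,X \right)} = \frac{X - \left(2 + 4 w w\right)}{w - 3} = \frac{X - \left(2 + 4 w^{2}\right)}{-3 + w} = \frac{-2 + X - 4 w^{2}}{-3 + w}$)
$18 E{\left(-10,-6 \right)} \left(-32\right) = 18 \frac{-2 - 6 - 4 \left(-10\right)^{2}}{-3 - 10} \left(-32\right) = 18 \frac{-2 - 6 - 400}{-13} \left(-32\right) = 18 \left(- \frac{-2 - 6 - 400}{13}\right) \left(-32\right) = 18 \left(\left(- \frac{1}{13}\right) \left(-408\right)\right) \left(-32\right) = 18 \cdot \frac{408}{13} \left(-32\right) = \frac{7344}{13} \left(-32\right) = - \frac{235008}{13}$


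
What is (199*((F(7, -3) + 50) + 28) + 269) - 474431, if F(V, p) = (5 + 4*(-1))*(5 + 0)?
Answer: -457645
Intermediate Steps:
F(V, p) = 5 (F(V, p) = (5 - 4)*5 = 1*5 = 5)
(199*((F(7, -3) + 50) + 28) + 269) - 474431 = (199*((5 + 50) + 28) + 269) - 474431 = (199*(55 + 28) + 269) - 474431 = (199*83 + 269) - 474431 = (16517 + 269) - 474431 = 16786 - 474431 = -457645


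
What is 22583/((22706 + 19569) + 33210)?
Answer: 22583/75485 ≈ 0.29917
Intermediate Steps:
22583/((22706 + 19569) + 33210) = 22583/(42275 + 33210) = 22583/75485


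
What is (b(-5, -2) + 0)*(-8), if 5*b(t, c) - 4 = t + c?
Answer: 24/5 ≈ 4.8000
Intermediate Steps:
b(t, c) = ⅘ + c/5 + t/5 (b(t, c) = ⅘ + (t + c)/5 = ⅘ + (c + t)/5 = ⅘ + (c/5 + t/5) = ⅘ + c/5 + t/5)
(b(-5, -2) + 0)*(-8) = ((⅘ + (⅕)*(-2) + (⅕)*(-5)) + 0)*(-8) = ((⅘ - ⅖ - 1) + 0)*(-8) = (-⅗ + 0)*(-8) = -⅗*(-8) = 24/5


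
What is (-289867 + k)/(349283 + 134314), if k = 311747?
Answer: 21880/483597 ≈ 0.045244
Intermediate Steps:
(-289867 + k)/(349283 + 134314) = (-289867 + 311747)/(349283 + 134314) = 21880/483597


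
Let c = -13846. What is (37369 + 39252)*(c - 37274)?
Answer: -3916865520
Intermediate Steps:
(37369 + 39252)*(c - 37274) = (37369 + 39252)*(-13846 - 37274) = 76621*(-51120) = -3916865520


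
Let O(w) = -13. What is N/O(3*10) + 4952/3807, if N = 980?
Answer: -3666484/49491 ≈ -74.084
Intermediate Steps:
N/O(3*10) + 4952/3807 = 980/(-13) + 4952/3807 = 980*(-1/13) + 4952*(1/3807) = -980/13 + 4952/3807 = -3666484/49491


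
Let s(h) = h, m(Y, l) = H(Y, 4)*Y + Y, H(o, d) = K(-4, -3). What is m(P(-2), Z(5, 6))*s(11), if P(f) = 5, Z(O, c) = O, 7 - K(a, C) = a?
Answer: 660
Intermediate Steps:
K(a, C) = 7 - a
H(o, d) = 11 (H(o, d) = 7 - 1*(-4) = 7 + 4 = 11)
m(Y, l) = 12*Y (m(Y, l) = 11*Y + Y = 12*Y)
m(P(-2), Z(5, 6))*s(11) = (12*5)*11 = 60*11 = 660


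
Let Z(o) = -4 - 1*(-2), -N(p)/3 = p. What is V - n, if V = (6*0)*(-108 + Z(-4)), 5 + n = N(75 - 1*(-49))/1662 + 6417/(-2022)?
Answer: 1567781/186698 ≈ 8.3974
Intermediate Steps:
N(p) = -3*p
Z(o) = -2 (Z(o) = -4 + 2 = -2)
n = -1567781/186698 (n = -5 + (-3*(75 - 1*(-49))/1662 + 6417/(-2022)) = -5 + (-3*(75 + 49)*(1/1662) + 6417*(-1/2022)) = -5 + (-3*124*(1/1662) - 2139/674) = -5 + (-372*1/1662 - 2139/674) = -5 + (-62/277 - 2139/674) = -5 - 634291/186698 = -1567781/186698 ≈ -8.3974)
V = 0 (V = (6*0)*(-108 - 2) = 0*(-110) = 0)
V - n = 0 - 1*(-1567781/186698) = 0 + 1567781/186698 = 1567781/186698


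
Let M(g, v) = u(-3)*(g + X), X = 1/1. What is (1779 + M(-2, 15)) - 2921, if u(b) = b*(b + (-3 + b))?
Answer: -1169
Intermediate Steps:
X = 1 (X = 1*1 = 1)
u(b) = b*(-3 + 2*b)
M(g, v) = 27 + 27*g (M(g, v) = (-3*(-3 + 2*(-3)))*(g + 1) = (-3*(-3 - 6))*(1 + g) = (-3*(-9))*(1 + g) = 27*(1 + g) = 27 + 27*g)
(1779 + M(-2, 15)) - 2921 = (1779 + (27 + 27*(-2))) - 2921 = (1779 + (27 - 54)) - 2921 = (1779 - 27) - 2921 = 1752 - 2921 = -1169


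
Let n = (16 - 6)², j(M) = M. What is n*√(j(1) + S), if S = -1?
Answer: 0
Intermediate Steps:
n = 100 (n = 10² = 100)
n*√(j(1) + S) = 100*√(1 - 1) = 100*√0 = 100*0 = 0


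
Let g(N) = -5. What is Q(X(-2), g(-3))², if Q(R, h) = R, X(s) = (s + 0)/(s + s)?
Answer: ¼ ≈ 0.25000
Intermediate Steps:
X(s) = ½ (X(s) = s/((2*s)) = s*(1/(2*s)) = ½)
Q(X(-2), g(-3))² = (½)² = ¼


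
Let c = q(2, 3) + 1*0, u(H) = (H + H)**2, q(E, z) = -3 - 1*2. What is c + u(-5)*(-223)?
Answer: -22305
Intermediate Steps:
q(E, z) = -5 (q(E, z) = -3 - 2 = -5)
u(H) = 4*H**2 (u(H) = (2*H)**2 = 4*H**2)
c = -5 (c = -5 + 1*0 = -5 + 0 = -5)
c + u(-5)*(-223) = -5 + (4*(-5)**2)*(-223) = -5 + (4*25)*(-223) = -5 + 100*(-223) = -5 - 22300 = -22305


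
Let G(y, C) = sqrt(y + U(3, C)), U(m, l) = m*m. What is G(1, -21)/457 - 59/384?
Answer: -59/384 + sqrt(10)/457 ≈ -0.14673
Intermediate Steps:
U(m, l) = m**2
G(y, C) = sqrt(9 + y) (G(y, C) = sqrt(y + 3**2) = sqrt(y + 9) = sqrt(9 + y))
G(1, -21)/457 - 59/384 = sqrt(9 + 1)/457 - 59/384 = sqrt(10)*(1/457) - 59*1/384 = sqrt(10)/457 - 59/384 = -59/384 + sqrt(10)/457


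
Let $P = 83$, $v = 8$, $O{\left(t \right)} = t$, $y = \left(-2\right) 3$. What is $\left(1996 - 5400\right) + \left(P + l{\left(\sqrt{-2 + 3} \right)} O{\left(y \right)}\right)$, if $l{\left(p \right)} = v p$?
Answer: $-3369$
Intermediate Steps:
$y = -6$
$l{\left(p \right)} = 8 p$
$\left(1996 - 5400\right) + \left(P + l{\left(\sqrt{-2 + 3} \right)} O{\left(y \right)}\right) = \left(1996 - 5400\right) + \left(83 + 8 \sqrt{-2 + 3} \left(-6\right)\right) = -3404 + \left(83 + 8 \sqrt{1} \left(-6\right)\right) = -3404 + \left(83 + 8 \cdot 1 \left(-6\right)\right) = -3404 + \left(83 + 8 \left(-6\right)\right) = -3404 + \left(83 - 48\right) = -3404 + 35 = -3369$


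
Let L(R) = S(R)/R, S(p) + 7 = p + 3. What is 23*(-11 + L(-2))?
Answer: -184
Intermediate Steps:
S(p) = -4 + p (S(p) = -7 + (p + 3) = -7 + (3 + p) = -4 + p)
L(R) = (-4 + R)/R
23*(-11 + L(-2)) = 23*(-11 + (-4 - 2)/(-2)) = 23*(-11 - ½*(-6)) = 23*(-11 + 3) = 23*(-8) = -184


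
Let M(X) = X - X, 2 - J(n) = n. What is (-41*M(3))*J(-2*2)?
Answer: 0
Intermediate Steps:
J(n) = 2 - n
M(X) = 0
(-41*M(3))*J(-2*2) = (-41*0)*(2 - (-2)*2) = 0*(2 - 1*(-4)) = 0*(2 + 4) = 0*6 = 0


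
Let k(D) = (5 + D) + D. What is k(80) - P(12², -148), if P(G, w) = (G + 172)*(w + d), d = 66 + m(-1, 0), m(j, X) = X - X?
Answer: 26077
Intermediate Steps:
m(j, X) = 0
k(D) = 5 + 2*D
d = 66 (d = 66 + 0 = 66)
P(G, w) = (66 + w)*(172 + G) (P(G, w) = (G + 172)*(w + 66) = (172 + G)*(66 + w) = (66 + w)*(172 + G))
k(80) - P(12², -148) = (5 + 2*80) - (11352 + 66*12² + 172*(-148) + 12²*(-148)) = (5 + 160) - (11352 + 66*144 - 25456 + 144*(-148)) = 165 - (11352 + 9504 - 25456 - 21312) = 165 - 1*(-25912) = 165 + 25912 = 26077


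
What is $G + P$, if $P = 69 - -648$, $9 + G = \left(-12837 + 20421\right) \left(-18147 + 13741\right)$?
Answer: $-33414396$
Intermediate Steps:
$G = -33415113$ ($G = -9 + \left(-12837 + 20421\right) \left(-18147 + 13741\right) = -9 + 7584 \left(-4406\right) = -9 - 33415104 = -33415113$)
$P = 717$ ($P = 69 + 648 = 717$)
$G + P = -33415113 + 717 = -33414396$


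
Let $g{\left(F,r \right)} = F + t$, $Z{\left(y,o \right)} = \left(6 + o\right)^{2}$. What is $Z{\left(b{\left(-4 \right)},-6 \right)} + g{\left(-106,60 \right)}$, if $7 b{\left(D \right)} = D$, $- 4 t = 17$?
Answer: $- \frac{441}{4} \approx -110.25$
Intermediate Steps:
$t = - \frac{17}{4}$ ($t = \left(- \frac{1}{4}\right) 17 = - \frac{17}{4} \approx -4.25$)
$b{\left(D \right)} = \frac{D}{7}$
$g{\left(F,r \right)} = - \frac{17}{4} + F$ ($g{\left(F,r \right)} = F - \frac{17}{4} = - \frac{17}{4} + F$)
$Z{\left(b{\left(-4 \right)},-6 \right)} + g{\left(-106,60 \right)} = \left(6 - 6\right)^{2} - \frac{441}{4} = 0^{2} - \frac{441}{4} = 0 - \frac{441}{4} = - \frac{441}{4}$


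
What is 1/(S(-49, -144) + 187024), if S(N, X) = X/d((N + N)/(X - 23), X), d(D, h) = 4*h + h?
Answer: 5/935121 ≈ 5.3469e-6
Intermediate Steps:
d(D, h) = 5*h
S(N, X) = ⅕ (S(N, X) = X/((5*X)) = X*(1/(5*X)) = ⅕)
1/(S(-49, -144) + 187024) = 1/(⅕ + 187024) = 1/(935121/5) = 5/935121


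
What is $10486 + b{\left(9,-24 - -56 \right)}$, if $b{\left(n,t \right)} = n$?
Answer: $10495$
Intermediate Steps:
$10486 + b{\left(9,-24 - -56 \right)} = 10486 + 9 = 10495$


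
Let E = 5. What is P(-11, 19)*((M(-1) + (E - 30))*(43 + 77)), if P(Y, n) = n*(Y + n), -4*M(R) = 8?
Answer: -492480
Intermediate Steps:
M(R) = -2 (M(R) = -¼*8 = -2)
P(-11, 19)*((M(-1) + (E - 30))*(43 + 77)) = (19*(-11 + 19))*((-2 + (5 - 30))*(43 + 77)) = (19*8)*((-2 - 25)*120) = 152*(-27*120) = 152*(-3240) = -492480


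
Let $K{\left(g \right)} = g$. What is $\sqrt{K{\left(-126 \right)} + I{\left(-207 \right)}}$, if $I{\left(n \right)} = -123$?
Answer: $i \sqrt{249} \approx 15.78 i$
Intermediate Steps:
$\sqrt{K{\left(-126 \right)} + I{\left(-207 \right)}} = \sqrt{-126 - 123} = \sqrt{-249} = i \sqrt{249}$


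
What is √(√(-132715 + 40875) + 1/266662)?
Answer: √(266662 + 568868977952*I*√1435)/266662 ≈ 12.31 + 12.31*I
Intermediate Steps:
√(√(-132715 + 40875) + 1/266662) = √(√(-91840) + 1/266662) = √(8*I*√1435 + 1/266662) = √(1/266662 + 8*I*√1435)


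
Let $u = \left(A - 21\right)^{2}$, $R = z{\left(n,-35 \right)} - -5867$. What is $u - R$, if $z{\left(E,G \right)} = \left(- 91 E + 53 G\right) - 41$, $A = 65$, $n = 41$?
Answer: $1696$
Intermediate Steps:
$z{\left(E,G \right)} = -41 - 91 E + 53 G$
$R = 240$ ($R = \left(-41 - 3731 + 53 \left(-35\right)\right) - -5867 = \left(-41 - 3731 - 1855\right) + 5867 = -5627 + 5867 = 240$)
$u = 1936$ ($u = \left(65 - 21\right)^{2} = 44^{2} = 1936$)
$u - R = 1936 - 240 = 1696$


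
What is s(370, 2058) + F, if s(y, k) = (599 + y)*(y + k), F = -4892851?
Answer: -2540119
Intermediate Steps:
s(y, k) = (599 + y)*(k + y)
s(370, 2058) + F = (370² + 599*2058 + 599*370 + 2058*370) - 4892851 = (136900 + 1232742 + 221630 + 761460) - 4892851 = 2352732 - 4892851 = -2540119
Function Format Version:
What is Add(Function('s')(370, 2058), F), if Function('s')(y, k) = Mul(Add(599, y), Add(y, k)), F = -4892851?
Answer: -2540119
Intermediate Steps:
Function('s')(y, k) = Mul(Add(599, y), Add(k, y))
Add(Function('s')(370, 2058), F) = Add(Add(Pow(370, 2), Mul(599, 2058), Mul(599, 370), Mul(2058, 370)), -4892851) = Add(Add(136900, 1232742, 221630, 761460), -4892851) = Add(2352732, -4892851) = -2540119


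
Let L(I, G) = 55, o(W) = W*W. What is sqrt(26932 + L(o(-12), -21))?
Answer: sqrt(26987) ≈ 164.28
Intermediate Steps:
o(W) = W**2
sqrt(26932 + L(o(-12), -21)) = sqrt(26932 + 55) = sqrt(26987)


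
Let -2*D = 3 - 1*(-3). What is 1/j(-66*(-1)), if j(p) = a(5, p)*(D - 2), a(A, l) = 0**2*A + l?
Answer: -1/330 ≈ -0.0030303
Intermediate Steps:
a(A, l) = l (a(A, l) = 0*A + l = 0 + l = l)
D = -3 (D = -(3 - 1*(-3))/2 = -(3 + 3)/2 = -1/2*6 = -3)
j(p) = -5*p (j(p) = p*(-3 - 2) = p*(-5) = -5*p)
1/j(-66*(-1)) = 1/(-(-330)*(-1)) = 1/(-5*66) = 1/(-330) = -1/330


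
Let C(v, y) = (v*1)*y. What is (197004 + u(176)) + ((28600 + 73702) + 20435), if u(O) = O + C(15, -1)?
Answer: 319902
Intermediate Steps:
C(v, y) = v*y
u(O) = -15 + O (u(O) = O + 15*(-1) = O - 15 = -15 + O)
(197004 + u(176)) + ((28600 + 73702) + 20435) = (197004 + (-15 + 176)) + ((28600 + 73702) + 20435) = (197004 + 161) + (102302 + 20435) = 197165 + 122737 = 319902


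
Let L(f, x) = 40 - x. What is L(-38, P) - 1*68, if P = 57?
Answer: -85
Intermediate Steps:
L(-38, P) - 1*68 = (40 - 1*57) - 1*68 = (40 - 57) - 68 = -17 - 68 = -85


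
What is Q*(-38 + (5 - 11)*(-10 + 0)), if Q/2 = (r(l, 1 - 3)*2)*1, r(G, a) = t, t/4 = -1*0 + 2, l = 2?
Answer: 704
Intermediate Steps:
t = 8 (t = 4*(-1*0 + 2) = 4*(0 + 2) = 4*2 = 8)
r(G, a) = 8
Q = 32 (Q = 2*((8*2)*1) = 2*(16*1) = 2*16 = 32)
Q*(-38 + (5 - 11)*(-10 + 0)) = 32*(-38 + (5 - 11)*(-10 + 0)) = 32*(-38 - 6*(-10)) = 32*(-38 + 60) = 32*22 = 704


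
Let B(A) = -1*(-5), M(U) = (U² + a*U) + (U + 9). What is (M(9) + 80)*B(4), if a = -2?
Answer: 805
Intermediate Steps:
M(U) = 9 + U² - U (M(U) = (U² - 2*U) + (U + 9) = (U² - 2*U) + (9 + U) = 9 + U² - U)
B(A) = 5
(M(9) + 80)*B(4) = ((9 + 9² - 1*9) + 80)*5 = ((9 + 81 - 9) + 80)*5 = (81 + 80)*5 = 161*5 = 805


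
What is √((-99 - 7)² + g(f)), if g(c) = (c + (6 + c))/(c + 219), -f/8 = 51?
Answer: √550774/7 ≈ 106.02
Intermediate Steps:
f = -408 (f = -8*51 = -408)
g(c) = (6 + 2*c)/(219 + c)
√((-99 - 7)² + g(f)) = √((-99 - 7)² + 2*(3 - 408)/(219 - 408)) = √((-106)² + 2*(-405)/(-189)) = √(11236 + 2*(-1/189)*(-405)) = √(11236 + 30/7) = √(78682/7) = √550774/7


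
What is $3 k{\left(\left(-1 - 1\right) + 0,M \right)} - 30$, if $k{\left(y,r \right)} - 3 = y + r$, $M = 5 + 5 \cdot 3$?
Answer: $33$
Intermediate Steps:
$M = 20$ ($M = 5 + 15 = 20$)
$k{\left(y,r \right)} = 3 + r + y$ ($k{\left(y,r \right)} = 3 + \left(y + r\right) = 3 + \left(r + y\right) = 3 + r + y$)
$3 k{\left(\left(-1 - 1\right) + 0,M \right)} - 30 = 3 \left(3 + 20 + \left(\left(-1 - 1\right) + 0\right)\right) - 30 = 3 \left(3 + 20 + \left(-2 + 0\right)\right) - 30 = 3 \left(3 + 20 - 2\right) - 30 = 3 \cdot 21 - 30 = 63 - 30 = 33$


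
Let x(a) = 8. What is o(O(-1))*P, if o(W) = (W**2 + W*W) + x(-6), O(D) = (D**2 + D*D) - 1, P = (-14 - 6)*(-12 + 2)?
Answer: 2000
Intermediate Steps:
P = 200 (P = -20*(-10) = 200)
O(D) = -1 + 2*D**2 (O(D) = (D**2 + D**2) - 1 = 2*D**2 - 1 = -1 + 2*D**2)
o(W) = 8 + 2*W**2 (o(W) = (W**2 + W*W) + 8 = (W**2 + W**2) + 8 = 2*W**2 + 8 = 8 + 2*W**2)
o(O(-1))*P = (8 + 2*(-1 + 2*(-1)**2)**2)*200 = (8 + 2*(-1 + 2*1)**2)*200 = (8 + 2*(-1 + 2)**2)*200 = (8 + 2*1**2)*200 = (8 + 2*1)*200 = (8 + 2)*200 = 10*200 = 2000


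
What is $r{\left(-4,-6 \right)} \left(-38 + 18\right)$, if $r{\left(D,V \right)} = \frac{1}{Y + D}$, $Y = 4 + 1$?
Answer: $-20$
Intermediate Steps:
$Y = 5$
$r{\left(D,V \right)} = \frac{1}{5 + D}$
$r{\left(-4,-6 \right)} \left(-38 + 18\right) = \frac{-38 + 18}{5 - 4} = 1^{-1} \left(-20\right) = 1 \left(-20\right) = -20$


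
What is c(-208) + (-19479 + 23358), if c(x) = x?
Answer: 3671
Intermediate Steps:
c(-208) + (-19479 + 23358) = -208 + (-19479 + 23358) = -208 + 3879 = 3671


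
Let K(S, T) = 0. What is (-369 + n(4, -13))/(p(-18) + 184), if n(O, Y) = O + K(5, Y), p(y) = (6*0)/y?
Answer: -365/184 ≈ -1.9837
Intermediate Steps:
p(y) = 0 (p(y) = 0/y = 0)
n(O, Y) = O (n(O, Y) = O + 0 = O)
(-369 + n(4, -13))/(p(-18) + 184) = (-369 + 4)/(0 + 184) = -365/184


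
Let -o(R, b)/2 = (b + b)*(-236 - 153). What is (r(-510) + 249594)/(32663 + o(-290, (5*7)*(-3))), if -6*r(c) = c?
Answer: -249679/130717 ≈ -1.9101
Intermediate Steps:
r(c) = -c/6
o(R, b) = 1556*b (o(R, b) = -2*(b + b)*(-236 - 153) = -2*2*b*(-389) = -(-1556)*b = 1556*b)
(r(-510) + 249594)/(32663 + o(-290, (5*7)*(-3))) = (-⅙*(-510) + 249594)/(32663 + 1556*((5*7)*(-3))) = (85 + 249594)/(32663 + 1556*(35*(-3))) = 249679/(32663 + 1556*(-105)) = 249679/(32663 - 163380) = 249679/(-130717) = 249679*(-1/130717) = -249679/130717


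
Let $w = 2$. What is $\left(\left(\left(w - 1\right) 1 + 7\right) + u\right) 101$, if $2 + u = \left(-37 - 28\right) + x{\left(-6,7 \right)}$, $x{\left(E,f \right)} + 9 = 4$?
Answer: $-6464$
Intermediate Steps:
$x{\left(E,f \right)} = -5$ ($x{\left(E,f \right)} = -9 + 4 = -5$)
$u = -72$ ($u = -2 - 70 = -72$)
$\left(\left(\left(w - 1\right) 1 + 7\right) + u\right) 101 = \left(\left(\left(2 - 1\right) 1 + 7\right) - 72\right) 101 = \left(\left(1 \cdot 1 + 7\right) - 72\right) 101 = \left(\left(1 + 7\right) - 72\right) 101 = \left(8 - 72\right) 101 = \left(-64\right) 101 = -6464$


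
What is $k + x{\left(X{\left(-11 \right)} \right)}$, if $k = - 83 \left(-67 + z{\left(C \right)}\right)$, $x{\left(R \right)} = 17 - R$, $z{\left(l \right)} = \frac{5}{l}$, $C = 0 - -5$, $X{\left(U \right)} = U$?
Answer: $5506$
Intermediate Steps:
$C = 5$ ($C = 0 + 5 = 5$)
$k = 5478$ ($k = - 83 \left(-67 + \frac{5}{5}\right) = - 83 \left(-67 + 5 \cdot \frac{1}{5}\right) = - 83 \left(-67 + 1\right) = \left(-83\right) \left(-66\right) = 5478$)
$k + x{\left(X{\left(-11 \right)} \right)} = 5478 + \left(17 - -11\right) = 5478 + \left(17 + 11\right) = 5478 + 28 = 5506$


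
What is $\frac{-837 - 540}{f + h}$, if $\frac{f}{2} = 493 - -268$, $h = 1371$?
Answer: $- \frac{1377}{2893} \approx -0.47598$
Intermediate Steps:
$f = 1522$ ($f = 2 \left(493 - -268\right) = 2 \left(493 + 268\right) = 2 \cdot 761 = 1522$)
$\frac{-837 - 540}{f + h} = \frac{-837 - 540}{1522 + 1371} = - \frac{1377}{2893}$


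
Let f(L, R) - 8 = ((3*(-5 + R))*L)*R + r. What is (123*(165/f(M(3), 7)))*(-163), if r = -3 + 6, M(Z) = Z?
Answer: -3308085/137 ≈ -24147.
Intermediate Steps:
r = 3
f(L, R) = 11 + L*R*(-15 + 3*R) (f(L, R) = 8 + (((3*(-5 + R))*L)*R + 3) = 8 + (((-15 + 3*R)*L)*R + 3) = 8 + ((L*(-15 + 3*R))*R + 3) = 8 + (L*R*(-15 + 3*R) + 3) = 8 + (3 + L*R*(-15 + 3*R)) = 11 + L*R*(-15 + 3*R))
(123*(165/f(M(3), 7)))*(-163) = (123*(165/(11 - 15*3*7 + 3*3*7²)))*(-163) = (123*(165/(11 - 315 + 3*3*49)))*(-163) = (123*(165/(11 - 315 + 441)))*(-163) = (123*(165/137))*(-163) = (20295/137)*(-163) = -3308085/137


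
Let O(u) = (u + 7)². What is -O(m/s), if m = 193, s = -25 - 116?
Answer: -630436/19881 ≈ -31.710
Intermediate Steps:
s = -141
O(u) = (7 + u)²
-O(m/s) = -(7 + 193/(-141))² = -(7 + 193*(-1/141))² = -(7 - 193/141)² = -(794/141)² = -1*630436/19881 = -630436/19881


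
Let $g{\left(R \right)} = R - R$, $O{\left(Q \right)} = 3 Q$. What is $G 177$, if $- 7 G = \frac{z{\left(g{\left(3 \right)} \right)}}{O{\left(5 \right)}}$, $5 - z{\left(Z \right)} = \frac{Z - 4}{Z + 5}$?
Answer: $- \frac{1711}{175} \approx -9.7771$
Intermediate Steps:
$g{\left(R \right)} = 0$
$z{\left(Z \right)} = 5 - \frac{-4 + Z}{5 + Z}$ ($z{\left(Z \right)} = 5 - \frac{Z - 4}{Z + 5} = 5 - \frac{-4 + Z}{5 + Z}$)
$G = - \frac{29}{525}$ ($G = - \frac{\frac{29 + 4 \cdot 0}{5 + 0} \frac{1}{3 \cdot 5}}{7} = - \frac{\frac{29 + 0}{5} \cdot \frac{1}{15}}{7} = - \frac{\frac{1}{5} \cdot 29 \cdot \frac{1}{15}}{7} = - \frac{\frac{29}{5} \cdot \frac{1}{15}}{7} = \left(- \frac{1}{7}\right) \frac{29}{75} = - \frac{29}{525} \approx -0.055238$)
$G 177 = \left(- \frac{29}{525}\right) 177 = - \frac{1711}{175}$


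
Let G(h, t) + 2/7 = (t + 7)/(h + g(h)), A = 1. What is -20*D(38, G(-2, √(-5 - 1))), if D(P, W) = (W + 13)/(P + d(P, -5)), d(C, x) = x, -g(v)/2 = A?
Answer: -1535/231 + 5*I*√6/33 ≈ -6.645 + 0.37113*I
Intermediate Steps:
g(v) = -2 (g(v) = -2*1 = -2)
G(h, t) = -2/7 + (7 + t)/(-2 + h) (G(h, t) = -2/7 + (t + 7)/(h - 2) = -2/7 + (7 + t)/(-2 + h))
D(P, W) = (13 + W)/(-5 + P) (D(P, W) = (W + 13)/(P - 5) = (13 + W)/(-5 + P))
-20*D(38, G(-2, √(-5 - 1))) = -20*(13 + (53 - 2*(-2) + 7*√(-5 - 1))/(7*(-2 - 2)))/(-5 + 38) = -20*(13 + (⅐)*(53 + 4 + 7*√(-6))/(-4))/33 = -20*(13 + (⅐)*(-¼)*(53 + 4 + 7*(I*√6)))/33 = -20*(13 + (⅐)*(-¼)*(53 + 4 + 7*I*√6))/33 = -20*(13 + (⅐)*(-¼)*(57 + 7*I*√6))/33 = -20*(13 + (-57/28 - I*√6/4))/33 = -20*(307/28 - I*√6/4)/33 = -20*(307/924 - I*√6/132) = -1535/231 + 5*I*√6/33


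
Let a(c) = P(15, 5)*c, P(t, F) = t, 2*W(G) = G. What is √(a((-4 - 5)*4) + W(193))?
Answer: I*√1774/2 ≈ 21.059*I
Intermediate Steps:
W(G) = G/2
a(c) = 15*c
√(a((-4 - 5)*4) + W(193)) = √(15*((-4 - 5)*4) + (½)*193) = √(15*(-9*4) + 193/2) = √(15*(-36) + 193/2) = √(-540 + 193/2) = √(-887/2) = I*√1774/2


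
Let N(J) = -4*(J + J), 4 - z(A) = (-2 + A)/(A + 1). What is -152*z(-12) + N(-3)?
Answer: -4296/11 ≈ -390.55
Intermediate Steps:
z(A) = 4 - (-2 + A)/(1 + A) (z(A) = 4 - (-2 + A)/(A + 1) = 4 - (-2 + A)/(1 + A))
N(J) = -8*J
-152*z(-12) + N(-3) = -456*(2 - 12)/(1 - 12) - 8*(-3) = -456*(-10)/(-11) + 24 = -456*(-1)*(-10)/11 + 24 = -152*30/11 + 24 = -4560/11 + 24 = -4296/11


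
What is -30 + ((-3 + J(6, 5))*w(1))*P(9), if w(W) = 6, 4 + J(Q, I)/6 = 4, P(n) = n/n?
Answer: -48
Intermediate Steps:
P(n) = 1
J(Q, I) = 0 (J(Q, I) = -24 + 6*4 = -24 + 24 = 0)
-30 + ((-3 + J(6, 5))*w(1))*P(9) = -30 + ((-3 + 0)*6)*1 = -30 - 3*6*1 = -30 - 18*1 = -30 - 18 = -48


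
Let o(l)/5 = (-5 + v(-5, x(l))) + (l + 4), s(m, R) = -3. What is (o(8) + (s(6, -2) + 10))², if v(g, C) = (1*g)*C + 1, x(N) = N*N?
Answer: 2411809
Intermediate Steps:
x(N) = N²
v(g, C) = 1 + C*g (v(g, C) = g*C + 1 = C*g + 1 = 1 + C*g)
o(l) = -25*l² + 5*l (o(l) = 5*((-5 + (1 + l²*(-5))) + (l + 4)) = 5*((-5 + (1 - 5*l²)) + (4 + l)) = 5*((-4 - 5*l²) + (4 + l)) = 5*(l - 5*l²) = -25*l² + 5*l)
(o(8) + (s(6, -2) + 10))² = (5*8*(1 - 5*8) + (-3 + 10))² = (5*8*(1 - 40) + 7)² = (5*8*(-39) + 7)² = (-1560 + 7)² = (-1553)² = 2411809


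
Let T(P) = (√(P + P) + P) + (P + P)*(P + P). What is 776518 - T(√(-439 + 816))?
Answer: 775010 - √377 - √2*377^(¼) ≈ 7.7498e+5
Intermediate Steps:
T(P) = P + 4*P² + √2*√P (T(P) = (√(2*P) + P) + (2*P)*(2*P) = (√2*√P + P) + 4*P² = (P + √2*√P) + 4*P² = P + 4*P² + √2*√P)
776518 - T(√(-439 + 816)) = 776518 - (√(-439 + 816) + 4*(√(-439 + 816))² + √2*√(√(-439 + 816))) = 776518 - (√377 + 4*(√377)² + √2*√(√377)) = 776518 - (√377 + 4*377 + √2*377^(¼)) = 776518 - (√377 + 1508 + √2*377^(¼)) = 776518 - (1508 + √377 + √2*377^(¼)) = 776518 + (-1508 - √377 - √2*377^(¼)) = 775010 - √377 - √2*377^(¼)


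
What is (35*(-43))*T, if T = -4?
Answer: 6020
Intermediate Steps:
(35*(-43))*T = (35*(-43))*(-4) = -1505*(-4) = 6020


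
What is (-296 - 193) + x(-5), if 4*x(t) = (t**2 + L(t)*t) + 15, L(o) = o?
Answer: -1891/4 ≈ -472.75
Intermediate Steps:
x(t) = 15/4 + t**2/2 (x(t) = ((t**2 + t*t) + 15)/4 = ((t**2 + t**2) + 15)/4 = (2*t**2 + 15)/4 = (15 + 2*t**2)/4 = 15/4 + t**2/2)
(-296 - 193) + x(-5) = (-296 - 193) + (15/4 + (1/2)*(-5)**2) = -489 + (15/4 + (1/2)*25) = -489 + (15/4 + 25/2) = -489 + 65/4 = -1891/4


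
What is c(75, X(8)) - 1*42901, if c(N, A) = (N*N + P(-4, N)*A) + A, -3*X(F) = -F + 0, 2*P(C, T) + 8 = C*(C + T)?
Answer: -112988/3 ≈ -37663.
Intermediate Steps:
P(C, T) = -4 + C*(C + T)/2 (P(C, T) = -4 + (C*(C + T))/2 = -4 + C*(C + T)/2)
X(F) = F/3 (X(F) = -(-F + 0)/3 = -(-1)*F/3 = F/3)
c(N, A) = A + N**2 + A*(4 - 2*N) (c(N, A) = (N*N + (-4 + (1/2)*(-4)**2 + (1/2)*(-4)*N)*A) + A = (N**2 + (-4 + (1/2)*16 - 2*N)*A) + A = (N**2 + (-4 + 8 - 2*N)*A) + A = (N**2 + (4 - 2*N)*A) + A = (N**2 + A*(4 - 2*N)) + A = A + N**2 + A*(4 - 2*N))
c(75, X(8)) - 1*42901 = ((1/3)*8 + 75**2 - 2*(1/3)*8*(-2 + 75)) - 1*42901 = (8/3 + 5625 - 2*8/3*73) - 42901 = (8/3 + 5625 - 1168/3) - 42901 = 15715/3 - 42901 = -112988/3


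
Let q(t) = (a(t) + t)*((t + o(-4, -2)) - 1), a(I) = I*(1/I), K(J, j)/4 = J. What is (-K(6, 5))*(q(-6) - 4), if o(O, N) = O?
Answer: -1224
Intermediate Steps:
K(J, j) = 4*J
a(I) = 1 (a(I) = I/I = 1)
q(t) = (1 + t)*(-5 + t) (q(t) = (1 + t)*((t - 4) - 1) = (1 + t)*((-4 + t) - 1) = (1 + t)*(-5 + t))
(-K(6, 5))*(q(-6) - 4) = (-4*6)*((-5 + (-6)² - 4*(-6)) - 4) = (-1*24)*((-5 + 36 + 24) - 4) = -24*(55 - 4) = -24*51 = -1224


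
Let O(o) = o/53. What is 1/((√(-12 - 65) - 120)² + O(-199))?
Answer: 53*I/(40*(318*√77 + 18973*I)) ≈ 6.8357e-5 + 1.0054e-5*I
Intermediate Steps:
O(o) = o/53 (O(o) = o*(1/53) = o/53)
1/((√(-12 - 65) - 120)² + O(-199)) = 1/((√(-12 - 65) - 120)² + (1/53)*(-199)) = 1/((√(-77) - 120)² - 199/53) = 1/((I*√77 - 120)² - 199/53) = 1/((-120 + I*√77)² - 199/53) = 1/(-199/53 + (-120 + I*√77)²)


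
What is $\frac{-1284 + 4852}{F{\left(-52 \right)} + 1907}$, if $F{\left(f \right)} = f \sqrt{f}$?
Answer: $\frac{6804176}{3777257} + \frac{371072 i \sqrt{13}}{3777257} \approx 1.8014 + 0.3542 i$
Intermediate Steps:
$F{\left(f \right)} = f^{\frac{3}{2}}$
$\frac{-1284 + 4852}{F{\left(-52 \right)} + 1907} = \frac{-1284 + 4852}{\left(-52\right)^{\frac{3}{2}} + 1907} = \frac{3568}{- 104 i \sqrt{13} + 1907} = \frac{3568}{1907 - 104 i \sqrt{13}}$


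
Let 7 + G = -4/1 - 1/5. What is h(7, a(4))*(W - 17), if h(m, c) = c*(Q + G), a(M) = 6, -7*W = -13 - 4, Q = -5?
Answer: 49572/35 ≈ 1416.3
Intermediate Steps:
G = -56/5 (G = -7 + (-4/1 - 1/5) = -7 + (-4*1 - 1*⅕) = -7 + (-4 - ⅕) = -7 - 21/5 = -56/5 ≈ -11.200)
W = 17/7 (W = -(-13 - 4)/7 = -⅐*(-17) = 17/7 ≈ 2.4286)
h(m, c) = -81*c/5 (h(m, c) = c*(-5 - 56/5) = c*(-81/5) = -81*c/5)
h(7, a(4))*(W - 17) = (-81/5*6)*(17/7 - 17) = -486/5*(-102/7) = 49572/35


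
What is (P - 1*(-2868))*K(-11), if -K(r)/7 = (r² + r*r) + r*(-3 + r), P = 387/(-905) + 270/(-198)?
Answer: -7190343216/905 ≈ -7.9451e+6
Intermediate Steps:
P = -17832/9955 (P = 387*(-1/905) + 270*(-1/198) = -387/905 - 15/11 = -17832/9955 ≈ -1.7913)
K(r) = -14*r² - 7*r*(-3 + r) (K(r) = -7*((r² + r*r) + r*(-3 + r)) = -7*((r² + r²) + r*(-3 + r)) = -7*(2*r² + r*(-3 + r)) = -14*r² - 7*r*(-3 + r))
(P - 1*(-2868))*K(-11) = (-17832/9955 - 1*(-2868))*(21*(-11)*(1 - 1*(-11))) = (-17832/9955 + 2868)*(21*(-11)*(1 + 11)) = 28533108*(21*(-11)*12)/9955 = (28533108/9955)*(-2772) = -7190343216/905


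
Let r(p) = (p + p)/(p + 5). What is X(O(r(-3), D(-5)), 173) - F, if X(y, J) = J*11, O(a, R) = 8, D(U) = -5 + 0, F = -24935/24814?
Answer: 47245977/24814 ≈ 1904.0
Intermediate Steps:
F = -24935/24814 (F = -24935*1/24814 = -24935/24814 ≈ -1.0049)
D(U) = -5
r(p) = 2*p/(5 + p) (r(p) = (2*p)/(5 + p) = 2*p/(5 + p))
X(y, J) = 11*J
X(O(r(-3), D(-5)), 173) - F = 11*173 - 1*(-24935/24814) = 1903 + 24935/24814 = 47245977/24814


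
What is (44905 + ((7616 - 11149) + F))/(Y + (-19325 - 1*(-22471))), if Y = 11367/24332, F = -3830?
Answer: 913471944/76559839 ≈ 11.931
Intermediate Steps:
Y = 11367/24332 (Y = 11367*(1/24332) = 11367/24332 ≈ 0.46716)
(44905 + ((7616 - 11149) + F))/(Y + (-19325 - 1*(-22471))) = (44905 + ((7616 - 11149) - 3830))/(11367/24332 + (-19325 - 1*(-22471))) = (44905 + (-3533 - 3830))/(11367/24332 + (-19325 + 22471)) = (44905 - 7363)/(11367/24332 + 3146) = 37542/(76559839/24332) = 37542*(24332/76559839) = 913471944/76559839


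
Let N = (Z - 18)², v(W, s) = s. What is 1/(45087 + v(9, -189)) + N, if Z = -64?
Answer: 301894153/44898 ≈ 6724.0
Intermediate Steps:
N = 6724 (N = (-64 - 18)² = (-82)² = 6724)
1/(45087 + v(9, -189)) + N = 1/(45087 - 189) + 6724 = 1/44898 + 6724 = 301894153/44898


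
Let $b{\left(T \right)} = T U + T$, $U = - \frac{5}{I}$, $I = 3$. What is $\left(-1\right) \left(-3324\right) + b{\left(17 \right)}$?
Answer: $\frac{9938}{3} \approx 3312.7$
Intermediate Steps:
$U = - \frac{5}{3} \approx -1.6667$
$b{\left(T \right)} = - \frac{2 T}{3}$ ($b{\left(T \right)} = T \left(- \frac{5}{3}\right) + T = - \frac{5 T}{3} + T = - \frac{2 T}{3}$)
$\left(-1\right) \left(-3324\right) + b{\left(17 \right)} = \left(-1\right) \left(-3324\right) - \frac{34}{3} = 3324 - \frac{34}{3} = \frac{9938}{3}$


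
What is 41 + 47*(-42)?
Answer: -1933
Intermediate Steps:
41 + 47*(-42) = 41 - 1974 = -1933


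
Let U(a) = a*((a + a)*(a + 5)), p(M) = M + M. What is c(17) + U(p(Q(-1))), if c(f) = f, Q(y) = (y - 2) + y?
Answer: -367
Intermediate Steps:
Q(y) = -2 + 2*y (Q(y) = (-2 + y) + y = -2 + 2*y)
p(M) = 2*M
U(a) = 2*a²*(5 + a) (U(a) = a*((2*a)*(5 + a)) = a*(2*a*(5 + a)) = 2*a²*(5 + a))
c(17) + U(p(Q(-1))) = 17 + 2*(2*(-2 + 2*(-1)))²*(5 + 2*(-2 + 2*(-1))) = 17 + 2*(2*(-2 - 2))²*(5 + 2*(-2 - 2)) = 17 + 2*(2*(-4))²*(5 + 2*(-4)) = 17 + 2*(-8)²*(5 - 8) = 17 + 2*64*(-3) = 17 - 384 = -367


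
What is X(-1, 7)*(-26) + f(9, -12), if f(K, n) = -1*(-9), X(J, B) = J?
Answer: 35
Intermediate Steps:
f(K, n) = 9
X(-1, 7)*(-26) + f(9, -12) = -1*(-26) + 9 = 26 + 9 = 35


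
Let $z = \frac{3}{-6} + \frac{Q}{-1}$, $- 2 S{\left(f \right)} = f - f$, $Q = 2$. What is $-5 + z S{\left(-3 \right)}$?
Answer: $-5$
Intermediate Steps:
$S{\left(f \right)} = 0$ ($S{\left(f \right)} = - \frac{f - f}{2} = \left(- \frac{1}{2}\right) 0 = 0$)
$z = - \frac{5}{2}$ ($z = \frac{3}{-6} + \frac{2}{-1} = 3 \left(- \frac{1}{6}\right) + 2 \left(-1\right) = - \frac{1}{2} - 2 = - \frac{5}{2} \approx -2.5$)
$-5 + z S{\left(-3 \right)} = -5 - 0 = -5 + 0 = -5$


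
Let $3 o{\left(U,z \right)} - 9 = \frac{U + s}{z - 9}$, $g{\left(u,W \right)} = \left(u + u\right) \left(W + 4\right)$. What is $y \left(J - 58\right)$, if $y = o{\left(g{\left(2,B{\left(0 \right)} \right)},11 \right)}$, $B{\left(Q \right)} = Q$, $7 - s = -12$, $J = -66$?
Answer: $- \frac{3286}{3} \approx -1095.3$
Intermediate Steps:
$s = 19$ ($s = 7 - -12 = 7 + 12 = 19$)
$g{\left(u,W \right)} = 2 u \left(4 + W\right)$
$o{\left(U,z \right)} = 3 + \frac{19 + U}{3 \left(-9 + z\right)}$ ($o{\left(U,z \right)} = 3 + \frac{\left(U + 19\right) \frac{1}{z - 9}}{3} = 3 + \frac{\left(19 + U\right) \frac{1}{-9 + z}}{3} = 3 + \frac{\frac{1}{-9 + z} \left(19 + U\right)}{3} = 3 + \frac{19 + U}{3 \left(-9 + z\right)}$)
$y = \frac{53}{6}$ ($y = \frac{-62 + 2 \cdot 2 \left(4 + 0\right) + 9 \cdot 11}{3 \left(-9 + 11\right)} = \frac{-62 + 2 \cdot 2 \cdot 4 + 99}{3 \cdot 2} = \frac{1}{3} \cdot \frac{1}{2} \left(-62 + 16 + 99\right) = \frac{1}{3} \cdot \frac{1}{2} \cdot 53 = \frac{53}{6} \approx 8.8333$)
$y \left(J - 58\right) = \frac{53 \left(-66 - 58\right)}{6} = \frac{53}{6} \left(-124\right) = - \frac{3286}{3}$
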